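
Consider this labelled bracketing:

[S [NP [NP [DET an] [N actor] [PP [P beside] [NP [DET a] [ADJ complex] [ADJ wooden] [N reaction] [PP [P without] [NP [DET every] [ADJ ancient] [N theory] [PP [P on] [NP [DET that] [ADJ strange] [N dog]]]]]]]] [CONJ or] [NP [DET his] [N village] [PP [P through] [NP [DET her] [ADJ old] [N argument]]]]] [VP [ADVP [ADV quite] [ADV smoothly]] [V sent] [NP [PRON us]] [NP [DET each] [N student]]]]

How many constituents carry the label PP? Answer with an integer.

4

Listing each PP by its span: [PP beside a complex wooden reaction without every ancient theory on that strange dog]; [PP without every ancient theory on that strange dog]; [PP on that strange dog]; [PP through her old argument] — that makes 4.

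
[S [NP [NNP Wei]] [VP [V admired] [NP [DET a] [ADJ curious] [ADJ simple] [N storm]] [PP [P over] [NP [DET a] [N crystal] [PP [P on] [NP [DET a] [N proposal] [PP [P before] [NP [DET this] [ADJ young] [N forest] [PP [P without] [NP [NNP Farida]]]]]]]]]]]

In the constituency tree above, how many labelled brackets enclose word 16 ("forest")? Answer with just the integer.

9

Path from the root down to the word: S → VP → PP → NP → PP → NP → PP → NP → N. That is 9 enclosing brackets.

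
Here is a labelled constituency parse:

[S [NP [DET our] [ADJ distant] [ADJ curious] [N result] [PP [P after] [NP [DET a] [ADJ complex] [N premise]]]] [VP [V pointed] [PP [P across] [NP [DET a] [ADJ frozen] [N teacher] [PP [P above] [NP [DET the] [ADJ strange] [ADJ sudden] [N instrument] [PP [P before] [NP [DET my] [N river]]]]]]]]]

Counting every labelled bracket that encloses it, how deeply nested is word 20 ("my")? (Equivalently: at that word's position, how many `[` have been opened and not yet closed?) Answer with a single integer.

Path from the root down to the word: S → VP → PP → NP → PP → NP → PP → NP → DET. That is 9 enclosing brackets.

9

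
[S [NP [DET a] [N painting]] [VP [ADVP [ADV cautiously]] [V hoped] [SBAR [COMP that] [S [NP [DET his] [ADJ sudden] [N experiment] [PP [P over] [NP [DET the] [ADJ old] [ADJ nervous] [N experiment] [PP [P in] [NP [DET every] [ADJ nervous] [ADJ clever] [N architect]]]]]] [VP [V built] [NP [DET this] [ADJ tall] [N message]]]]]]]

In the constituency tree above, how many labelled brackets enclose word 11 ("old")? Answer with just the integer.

Path from the root down to the word: S → VP → SBAR → S → NP → PP → NP → ADJ. That is 8 enclosing brackets.

8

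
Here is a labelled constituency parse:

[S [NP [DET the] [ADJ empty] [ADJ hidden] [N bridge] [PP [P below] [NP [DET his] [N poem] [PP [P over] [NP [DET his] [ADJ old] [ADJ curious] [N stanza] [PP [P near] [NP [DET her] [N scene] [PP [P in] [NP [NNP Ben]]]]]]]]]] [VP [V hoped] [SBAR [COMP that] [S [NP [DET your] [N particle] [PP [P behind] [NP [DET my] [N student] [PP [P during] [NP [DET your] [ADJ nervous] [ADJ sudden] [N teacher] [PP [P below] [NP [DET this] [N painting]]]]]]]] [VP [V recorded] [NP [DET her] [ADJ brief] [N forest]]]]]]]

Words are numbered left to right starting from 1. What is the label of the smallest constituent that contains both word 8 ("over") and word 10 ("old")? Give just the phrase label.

PP

The smallest bracket enclosing both words is [PP over his old curious stanza near her scene in Ben], so the label is PP.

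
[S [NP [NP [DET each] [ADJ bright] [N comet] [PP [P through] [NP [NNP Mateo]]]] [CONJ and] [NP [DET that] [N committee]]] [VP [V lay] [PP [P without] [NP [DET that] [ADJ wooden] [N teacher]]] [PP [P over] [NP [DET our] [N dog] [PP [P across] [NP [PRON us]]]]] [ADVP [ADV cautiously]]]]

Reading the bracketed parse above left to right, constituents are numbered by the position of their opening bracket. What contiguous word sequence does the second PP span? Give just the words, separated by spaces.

without that wooden teacher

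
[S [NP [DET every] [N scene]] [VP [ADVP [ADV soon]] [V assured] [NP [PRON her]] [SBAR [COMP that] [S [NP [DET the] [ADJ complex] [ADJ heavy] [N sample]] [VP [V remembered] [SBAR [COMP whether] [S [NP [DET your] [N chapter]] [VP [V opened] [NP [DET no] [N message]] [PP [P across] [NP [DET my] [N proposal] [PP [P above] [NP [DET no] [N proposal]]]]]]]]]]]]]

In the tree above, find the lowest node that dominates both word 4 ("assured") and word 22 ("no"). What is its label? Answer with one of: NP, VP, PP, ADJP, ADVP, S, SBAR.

VP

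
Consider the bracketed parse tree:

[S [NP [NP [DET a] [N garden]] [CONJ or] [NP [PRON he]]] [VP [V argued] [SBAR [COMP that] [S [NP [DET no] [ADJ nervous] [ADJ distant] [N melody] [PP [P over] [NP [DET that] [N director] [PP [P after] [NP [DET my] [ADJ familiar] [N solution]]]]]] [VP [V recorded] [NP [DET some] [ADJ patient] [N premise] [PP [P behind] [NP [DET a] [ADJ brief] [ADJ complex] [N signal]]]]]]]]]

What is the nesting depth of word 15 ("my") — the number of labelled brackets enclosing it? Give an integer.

Counting open brackets not yet closed at "my": [S [VP [SBAR [S [NP [PP [NP [PP [NP [DET = 10.

10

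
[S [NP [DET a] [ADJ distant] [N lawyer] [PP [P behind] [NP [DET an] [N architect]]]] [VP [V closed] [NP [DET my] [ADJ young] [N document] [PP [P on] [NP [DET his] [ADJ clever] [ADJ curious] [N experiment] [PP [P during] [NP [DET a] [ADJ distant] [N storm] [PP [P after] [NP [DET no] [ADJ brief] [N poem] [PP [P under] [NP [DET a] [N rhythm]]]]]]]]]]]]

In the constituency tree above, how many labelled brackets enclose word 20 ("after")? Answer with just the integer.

9

The word sits inside P, which is inside PP, inside NP, inside PP, inside NP, inside PP, inside NP, inside VP, inside S — 9 brackets in all.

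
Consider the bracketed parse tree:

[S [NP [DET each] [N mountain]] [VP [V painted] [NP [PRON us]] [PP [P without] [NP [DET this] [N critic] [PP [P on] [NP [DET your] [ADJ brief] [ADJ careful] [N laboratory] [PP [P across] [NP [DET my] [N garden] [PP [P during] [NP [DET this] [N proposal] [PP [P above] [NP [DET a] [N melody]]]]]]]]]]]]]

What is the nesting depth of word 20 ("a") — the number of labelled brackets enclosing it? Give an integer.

13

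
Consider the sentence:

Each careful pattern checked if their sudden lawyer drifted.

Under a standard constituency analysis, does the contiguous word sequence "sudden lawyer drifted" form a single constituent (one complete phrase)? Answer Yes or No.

No

The sequence begins inside the noun phrase "their sudden lawyer" and ends inside the verb phrase "drifted"; it crosses a phrase boundary, so no single node in the tree spans exactly those words.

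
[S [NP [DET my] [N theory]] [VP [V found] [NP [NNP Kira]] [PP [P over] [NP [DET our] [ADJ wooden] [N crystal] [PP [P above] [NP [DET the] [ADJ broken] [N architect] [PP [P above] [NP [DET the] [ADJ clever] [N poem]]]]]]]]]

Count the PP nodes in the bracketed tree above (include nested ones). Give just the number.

3

The PP constituents are: [PP over our wooden crystal above the broken architect above the clever poem]; [PP above the broken architect above the clever poem]; [PP above the clever poem]. Total: 3.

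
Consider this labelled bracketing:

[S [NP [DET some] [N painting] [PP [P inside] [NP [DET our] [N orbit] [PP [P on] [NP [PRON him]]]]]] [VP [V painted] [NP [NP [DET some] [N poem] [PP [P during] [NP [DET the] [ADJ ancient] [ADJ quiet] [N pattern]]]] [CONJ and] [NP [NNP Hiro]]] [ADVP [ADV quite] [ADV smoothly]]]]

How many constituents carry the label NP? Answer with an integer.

Listing each NP by its span: [NP some painting inside our orbit on him]; [NP our orbit on him]; [NP him]; [NP some poem during the ancient quiet pattern and Hiro]; [NP some poem during the ancient quiet pattern]; [NP the ancient quiet pattern] … — that makes 7.

7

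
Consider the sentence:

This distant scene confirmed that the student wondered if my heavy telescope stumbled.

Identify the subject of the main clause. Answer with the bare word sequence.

"this distant scene" is the NP that combines with the VP headed by "confirmed" to form the main clause — the subject.

this distant scene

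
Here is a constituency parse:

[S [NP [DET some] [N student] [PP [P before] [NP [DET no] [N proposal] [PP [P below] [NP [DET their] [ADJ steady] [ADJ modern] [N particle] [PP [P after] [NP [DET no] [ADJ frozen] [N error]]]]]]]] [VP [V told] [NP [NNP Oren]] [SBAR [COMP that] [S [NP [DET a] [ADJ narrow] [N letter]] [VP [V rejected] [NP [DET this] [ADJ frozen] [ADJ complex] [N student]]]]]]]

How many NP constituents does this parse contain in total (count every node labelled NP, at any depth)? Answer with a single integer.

7

Listing each NP by its span: [NP some student before no proposal below their steady modern particle after no frozen error]; [NP no proposal below their steady modern particle after no frozen error]; [NP their steady modern particle after no frozen error]; [NP no frozen error]; [NP Oren]; [NP a narrow letter] … — that makes 7.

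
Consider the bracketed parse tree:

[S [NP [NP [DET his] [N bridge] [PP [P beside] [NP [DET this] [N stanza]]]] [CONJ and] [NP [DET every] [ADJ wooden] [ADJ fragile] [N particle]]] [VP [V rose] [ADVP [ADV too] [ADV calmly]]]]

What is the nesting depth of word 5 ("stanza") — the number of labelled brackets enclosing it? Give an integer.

6

The word sits inside N, which is inside NP, inside PP, inside NP, inside NP, inside S — 6 brackets in all.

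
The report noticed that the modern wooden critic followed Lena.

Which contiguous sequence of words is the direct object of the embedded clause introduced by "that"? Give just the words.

Within the embedded clause introduced by "that", the direct object of "followed" is "Lena".

Lena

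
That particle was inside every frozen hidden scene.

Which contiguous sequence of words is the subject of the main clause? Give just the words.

that particle

The subject of the main clause is the NP immediately before the verb "was": "that particle".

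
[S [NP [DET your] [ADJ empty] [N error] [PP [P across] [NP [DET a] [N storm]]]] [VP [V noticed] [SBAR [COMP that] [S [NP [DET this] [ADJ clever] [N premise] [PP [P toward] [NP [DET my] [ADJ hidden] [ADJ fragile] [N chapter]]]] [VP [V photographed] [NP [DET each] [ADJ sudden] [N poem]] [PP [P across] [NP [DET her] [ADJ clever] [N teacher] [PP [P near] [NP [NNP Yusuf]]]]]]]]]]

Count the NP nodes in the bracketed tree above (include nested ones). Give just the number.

7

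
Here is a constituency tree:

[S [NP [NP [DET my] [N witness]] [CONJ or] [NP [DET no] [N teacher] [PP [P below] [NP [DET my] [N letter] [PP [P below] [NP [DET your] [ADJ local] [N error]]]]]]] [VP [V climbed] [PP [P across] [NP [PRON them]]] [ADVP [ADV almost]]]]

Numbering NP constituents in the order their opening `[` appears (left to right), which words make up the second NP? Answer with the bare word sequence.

The NP opening brackets appear, in order, over: "my witness or no teacher below my letter below your local error"; "my witness"; "no teacher below my letter below your local error"; "my letter below your local error"; "your local error"; "them". The second one spans "my witness".

my witness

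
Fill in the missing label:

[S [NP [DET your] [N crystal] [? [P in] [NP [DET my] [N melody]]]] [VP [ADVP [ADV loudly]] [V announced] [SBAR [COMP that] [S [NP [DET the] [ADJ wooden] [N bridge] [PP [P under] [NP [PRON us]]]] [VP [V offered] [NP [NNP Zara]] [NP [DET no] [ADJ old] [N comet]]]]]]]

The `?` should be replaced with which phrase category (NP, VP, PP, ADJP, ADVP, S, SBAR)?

PP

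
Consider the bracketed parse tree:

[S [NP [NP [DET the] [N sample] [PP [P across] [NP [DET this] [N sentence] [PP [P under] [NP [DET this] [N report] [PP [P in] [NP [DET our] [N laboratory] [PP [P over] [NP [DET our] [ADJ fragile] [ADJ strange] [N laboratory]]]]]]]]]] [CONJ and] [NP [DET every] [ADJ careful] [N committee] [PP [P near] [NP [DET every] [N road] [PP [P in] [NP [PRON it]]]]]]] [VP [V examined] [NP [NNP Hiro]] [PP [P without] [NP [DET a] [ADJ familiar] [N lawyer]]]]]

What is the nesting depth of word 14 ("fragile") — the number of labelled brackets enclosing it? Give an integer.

12

Path from the root down to the word: S → NP → NP → PP → NP → PP → NP → PP → NP → PP → NP → ADJ. That is 12 enclosing brackets.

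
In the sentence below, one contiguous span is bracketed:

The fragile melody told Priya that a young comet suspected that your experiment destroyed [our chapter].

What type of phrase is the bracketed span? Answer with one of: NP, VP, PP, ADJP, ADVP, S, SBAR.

NP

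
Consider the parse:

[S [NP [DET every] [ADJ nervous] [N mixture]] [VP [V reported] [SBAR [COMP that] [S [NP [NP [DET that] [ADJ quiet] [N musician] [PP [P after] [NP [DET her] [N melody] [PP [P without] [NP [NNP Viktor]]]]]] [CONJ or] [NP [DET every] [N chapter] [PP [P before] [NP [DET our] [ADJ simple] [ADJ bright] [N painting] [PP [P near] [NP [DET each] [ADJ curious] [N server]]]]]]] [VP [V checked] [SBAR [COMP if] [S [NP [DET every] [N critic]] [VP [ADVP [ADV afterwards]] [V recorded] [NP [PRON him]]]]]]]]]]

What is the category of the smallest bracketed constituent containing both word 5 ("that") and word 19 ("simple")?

SBAR

Both words fall inside [SBAR that that quiet musician after her melody without Viktor or every chapter before our simple bright painting near each curious server checked if every critic afterwards recorded him] (words 5–32), and no smaller constituent contains them both. Label: SBAR.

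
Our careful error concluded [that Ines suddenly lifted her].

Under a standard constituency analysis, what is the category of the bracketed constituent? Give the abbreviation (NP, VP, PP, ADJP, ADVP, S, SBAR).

The bracketed span "that Ines suddenly lifted her" is headed by "that", making it a subordinate clause (SBAR).

SBAR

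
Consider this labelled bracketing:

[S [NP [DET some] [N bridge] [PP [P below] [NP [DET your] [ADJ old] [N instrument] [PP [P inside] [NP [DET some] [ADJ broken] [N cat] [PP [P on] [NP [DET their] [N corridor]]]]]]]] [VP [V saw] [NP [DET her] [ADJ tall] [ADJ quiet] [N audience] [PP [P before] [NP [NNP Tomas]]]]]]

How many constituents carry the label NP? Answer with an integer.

6

Listing each NP by its span: [NP some bridge below your old instrument inside some broken cat on their corridor]; [NP your old instrument inside some broken cat on their corridor]; [NP some broken cat on their corridor]; [NP their corridor]; [NP her tall quiet audience before Tomas]; [NP Tomas] — that makes 6.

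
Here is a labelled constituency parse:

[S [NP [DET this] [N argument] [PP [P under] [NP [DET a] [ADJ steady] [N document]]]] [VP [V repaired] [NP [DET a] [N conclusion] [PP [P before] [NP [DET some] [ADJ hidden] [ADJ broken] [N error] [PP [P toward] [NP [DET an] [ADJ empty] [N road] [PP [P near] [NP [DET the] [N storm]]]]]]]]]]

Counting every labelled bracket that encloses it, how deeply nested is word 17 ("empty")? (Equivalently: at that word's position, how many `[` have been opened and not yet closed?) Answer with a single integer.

8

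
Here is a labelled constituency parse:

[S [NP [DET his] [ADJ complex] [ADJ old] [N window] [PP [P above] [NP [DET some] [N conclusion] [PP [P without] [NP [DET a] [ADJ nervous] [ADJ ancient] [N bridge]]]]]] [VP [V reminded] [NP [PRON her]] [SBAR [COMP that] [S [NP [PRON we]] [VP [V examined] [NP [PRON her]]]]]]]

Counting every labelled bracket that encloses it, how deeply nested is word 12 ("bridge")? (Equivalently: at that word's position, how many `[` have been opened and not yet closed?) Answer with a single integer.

Counting open brackets not yet closed at "bridge": [S [NP [PP [NP [PP [NP [N = 7.

7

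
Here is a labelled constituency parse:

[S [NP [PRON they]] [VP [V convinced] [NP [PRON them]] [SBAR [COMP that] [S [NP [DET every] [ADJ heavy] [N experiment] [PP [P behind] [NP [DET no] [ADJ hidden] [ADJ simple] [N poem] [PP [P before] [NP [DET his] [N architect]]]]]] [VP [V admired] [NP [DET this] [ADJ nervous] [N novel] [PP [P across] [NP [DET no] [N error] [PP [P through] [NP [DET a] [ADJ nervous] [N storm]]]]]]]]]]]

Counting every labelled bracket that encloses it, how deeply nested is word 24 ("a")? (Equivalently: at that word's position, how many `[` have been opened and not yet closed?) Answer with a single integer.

Path from the root down to the word: S → VP → SBAR → S → VP → NP → PP → NP → PP → NP → DET. That is 11 enclosing brackets.

11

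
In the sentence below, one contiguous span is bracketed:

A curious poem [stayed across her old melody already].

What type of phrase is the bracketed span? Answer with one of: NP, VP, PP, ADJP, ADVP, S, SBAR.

"stayed" is the head of the bracketed span, so the span is a verb phrase: VP.

VP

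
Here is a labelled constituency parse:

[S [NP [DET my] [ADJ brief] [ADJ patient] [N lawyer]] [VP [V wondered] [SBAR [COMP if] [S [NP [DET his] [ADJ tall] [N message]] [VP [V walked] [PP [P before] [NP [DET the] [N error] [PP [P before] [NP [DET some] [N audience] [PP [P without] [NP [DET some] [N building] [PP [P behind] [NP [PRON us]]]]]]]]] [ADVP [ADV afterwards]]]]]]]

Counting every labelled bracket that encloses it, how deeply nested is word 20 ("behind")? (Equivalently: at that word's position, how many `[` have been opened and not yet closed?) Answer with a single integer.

Path from the root down to the word: S → VP → SBAR → S → VP → PP → NP → PP → NP → PP → NP → PP → P. That is 13 enclosing brackets.

13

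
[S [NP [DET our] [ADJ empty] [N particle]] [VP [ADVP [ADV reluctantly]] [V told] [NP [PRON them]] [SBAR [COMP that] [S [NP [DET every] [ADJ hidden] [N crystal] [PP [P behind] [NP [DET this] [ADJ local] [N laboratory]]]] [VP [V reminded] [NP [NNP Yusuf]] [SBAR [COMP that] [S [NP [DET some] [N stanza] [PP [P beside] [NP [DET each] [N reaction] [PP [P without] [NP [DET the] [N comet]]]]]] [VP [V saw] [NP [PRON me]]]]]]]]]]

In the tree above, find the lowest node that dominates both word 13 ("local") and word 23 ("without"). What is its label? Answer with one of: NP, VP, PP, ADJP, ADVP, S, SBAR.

S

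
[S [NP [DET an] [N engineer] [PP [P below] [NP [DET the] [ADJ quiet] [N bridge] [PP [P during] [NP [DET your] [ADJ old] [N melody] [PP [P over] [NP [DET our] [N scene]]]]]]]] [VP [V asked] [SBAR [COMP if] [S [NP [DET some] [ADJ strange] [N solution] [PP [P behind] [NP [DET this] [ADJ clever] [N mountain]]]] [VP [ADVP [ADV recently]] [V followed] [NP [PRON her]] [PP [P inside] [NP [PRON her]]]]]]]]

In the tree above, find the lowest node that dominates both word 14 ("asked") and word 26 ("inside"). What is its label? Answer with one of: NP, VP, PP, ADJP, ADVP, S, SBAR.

Both words fall inside [VP asked if some strange solution behind this clever mountain recently followed her inside her] (words 14–27), and no smaller constituent contains them both. Label: VP.

VP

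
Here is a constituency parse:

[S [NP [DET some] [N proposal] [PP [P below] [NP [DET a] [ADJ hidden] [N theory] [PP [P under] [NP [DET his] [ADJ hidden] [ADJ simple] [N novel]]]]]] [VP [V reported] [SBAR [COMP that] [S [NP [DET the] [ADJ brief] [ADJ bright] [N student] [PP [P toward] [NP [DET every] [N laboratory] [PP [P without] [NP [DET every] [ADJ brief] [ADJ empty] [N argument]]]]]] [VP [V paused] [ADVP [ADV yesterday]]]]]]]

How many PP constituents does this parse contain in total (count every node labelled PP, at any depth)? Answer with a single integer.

The PP constituents are: [PP below a hidden theory under his hidden simple novel]; [PP under his hidden simple novel]; [PP toward every laboratory without every brief empty argument]; [PP without every brief empty argument]. Total: 4.

4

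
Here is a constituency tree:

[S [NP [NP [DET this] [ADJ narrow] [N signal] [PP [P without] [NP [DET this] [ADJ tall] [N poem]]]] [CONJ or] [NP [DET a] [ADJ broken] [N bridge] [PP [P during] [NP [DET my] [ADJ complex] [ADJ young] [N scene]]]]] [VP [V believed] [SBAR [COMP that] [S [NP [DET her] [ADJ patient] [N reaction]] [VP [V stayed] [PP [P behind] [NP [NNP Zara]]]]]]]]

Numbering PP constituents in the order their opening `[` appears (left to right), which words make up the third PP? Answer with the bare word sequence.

behind Zara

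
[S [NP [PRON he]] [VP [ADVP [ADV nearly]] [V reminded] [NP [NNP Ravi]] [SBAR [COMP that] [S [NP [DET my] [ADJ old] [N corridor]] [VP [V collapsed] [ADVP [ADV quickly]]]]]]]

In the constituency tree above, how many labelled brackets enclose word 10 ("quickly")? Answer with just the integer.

7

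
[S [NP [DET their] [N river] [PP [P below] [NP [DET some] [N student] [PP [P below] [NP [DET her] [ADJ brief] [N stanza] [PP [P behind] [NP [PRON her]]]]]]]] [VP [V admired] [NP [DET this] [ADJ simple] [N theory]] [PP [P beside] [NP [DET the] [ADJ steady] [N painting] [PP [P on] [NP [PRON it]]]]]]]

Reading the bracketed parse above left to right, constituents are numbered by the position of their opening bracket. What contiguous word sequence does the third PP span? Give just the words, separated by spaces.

behind her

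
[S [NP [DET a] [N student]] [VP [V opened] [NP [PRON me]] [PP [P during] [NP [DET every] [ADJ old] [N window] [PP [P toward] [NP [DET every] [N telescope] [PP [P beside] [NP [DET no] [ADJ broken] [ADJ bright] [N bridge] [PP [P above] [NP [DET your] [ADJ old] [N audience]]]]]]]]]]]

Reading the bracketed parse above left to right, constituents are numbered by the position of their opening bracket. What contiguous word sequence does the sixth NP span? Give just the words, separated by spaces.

your old audience

In left-to-right order the NP constituents are "a student"; "me"; "every old window toward every telescope beside no broken bright bridge above your old audience"; "every telescope beside no broken bright bridge above your old audience"; "no broken bright bridge above your old audience"; "your old audience". Number 6 is "your old audience".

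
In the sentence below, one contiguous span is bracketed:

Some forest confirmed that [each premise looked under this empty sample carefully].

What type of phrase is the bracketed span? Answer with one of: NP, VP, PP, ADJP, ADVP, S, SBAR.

S

The bracketed span "each premise looked under this empty sample carefully" is headed by "looked", making it a clause (S).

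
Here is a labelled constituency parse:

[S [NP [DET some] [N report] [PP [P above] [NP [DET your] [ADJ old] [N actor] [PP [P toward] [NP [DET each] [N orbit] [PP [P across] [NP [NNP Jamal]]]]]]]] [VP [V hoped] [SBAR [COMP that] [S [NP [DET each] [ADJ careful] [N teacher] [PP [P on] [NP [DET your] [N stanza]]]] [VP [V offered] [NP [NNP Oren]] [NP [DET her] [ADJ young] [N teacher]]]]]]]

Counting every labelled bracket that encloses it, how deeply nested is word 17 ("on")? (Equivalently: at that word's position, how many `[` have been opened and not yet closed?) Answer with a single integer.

7

Path from the root down to the word: S → VP → SBAR → S → NP → PP → P. That is 7 enclosing brackets.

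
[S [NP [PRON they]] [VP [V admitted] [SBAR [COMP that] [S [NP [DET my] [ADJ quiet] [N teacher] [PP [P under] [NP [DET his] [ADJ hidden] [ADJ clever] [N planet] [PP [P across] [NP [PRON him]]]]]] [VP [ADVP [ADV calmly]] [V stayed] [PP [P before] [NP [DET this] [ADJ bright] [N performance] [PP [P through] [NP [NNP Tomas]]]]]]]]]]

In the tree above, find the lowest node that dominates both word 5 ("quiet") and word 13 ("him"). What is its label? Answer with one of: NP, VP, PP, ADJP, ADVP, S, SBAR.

NP

Word 5 lies under S → VP → SBAR → S → NP → ADJ; word 13 lies under S → VP → SBAR → S → NP → PP → NP → PP → NP → PRON. The lowest shared node is the NP.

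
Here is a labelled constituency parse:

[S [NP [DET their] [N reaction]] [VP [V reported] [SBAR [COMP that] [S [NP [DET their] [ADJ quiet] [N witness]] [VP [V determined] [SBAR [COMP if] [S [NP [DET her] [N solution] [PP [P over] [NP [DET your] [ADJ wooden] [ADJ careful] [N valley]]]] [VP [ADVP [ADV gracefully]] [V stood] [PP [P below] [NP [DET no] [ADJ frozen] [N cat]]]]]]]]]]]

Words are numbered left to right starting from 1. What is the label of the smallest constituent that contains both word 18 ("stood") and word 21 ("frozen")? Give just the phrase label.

VP

Word 18 lies under S → VP → SBAR → S → VP → SBAR → S → VP → V; word 21 lies under S → VP → SBAR → S → VP → SBAR → S → VP → PP → NP → ADJ. The lowest shared node is the VP.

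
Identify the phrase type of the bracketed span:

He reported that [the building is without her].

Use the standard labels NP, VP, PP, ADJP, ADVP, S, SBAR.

The span is built around the head "is" — a clause (S).

S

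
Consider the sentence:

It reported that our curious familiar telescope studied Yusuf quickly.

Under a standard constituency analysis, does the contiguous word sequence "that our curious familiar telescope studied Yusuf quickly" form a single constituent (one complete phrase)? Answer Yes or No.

Yes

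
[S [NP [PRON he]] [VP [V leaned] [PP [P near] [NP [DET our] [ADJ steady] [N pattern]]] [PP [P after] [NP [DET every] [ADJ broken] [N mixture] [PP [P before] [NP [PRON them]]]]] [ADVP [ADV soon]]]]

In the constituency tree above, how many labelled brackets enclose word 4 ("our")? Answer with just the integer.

The word sits inside DET, which is inside NP, inside PP, inside VP, inside S — 5 brackets in all.

5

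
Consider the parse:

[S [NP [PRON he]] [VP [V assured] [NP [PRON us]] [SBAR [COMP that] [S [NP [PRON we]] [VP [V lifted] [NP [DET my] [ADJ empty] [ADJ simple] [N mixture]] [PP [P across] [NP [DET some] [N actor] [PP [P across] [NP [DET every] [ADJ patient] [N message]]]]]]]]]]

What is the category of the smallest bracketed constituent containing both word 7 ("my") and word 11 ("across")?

VP

Word 7 lies under S → VP → SBAR → S → VP → NP → DET; word 11 lies under S → VP → SBAR → S → VP → PP → P. The lowest shared node is the VP.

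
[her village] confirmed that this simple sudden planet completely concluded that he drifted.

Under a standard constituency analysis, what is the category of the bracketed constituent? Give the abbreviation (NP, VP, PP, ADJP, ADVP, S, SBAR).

"village" is the head of the bracketed span, so the span is a noun phrase: NP.

NP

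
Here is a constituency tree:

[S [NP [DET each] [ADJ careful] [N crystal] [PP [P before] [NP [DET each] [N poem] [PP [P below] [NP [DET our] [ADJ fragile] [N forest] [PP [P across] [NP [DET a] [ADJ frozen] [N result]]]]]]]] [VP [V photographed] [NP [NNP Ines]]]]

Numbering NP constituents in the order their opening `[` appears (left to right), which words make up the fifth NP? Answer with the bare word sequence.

In left-to-right order the NP constituents are "each careful crystal before each poem below our fragile forest across a frozen result"; "each poem below our fragile forest across a frozen result"; "our fragile forest across a frozen result"; "a frozen result"; "Ines". Number 5 is "Ines".

Ines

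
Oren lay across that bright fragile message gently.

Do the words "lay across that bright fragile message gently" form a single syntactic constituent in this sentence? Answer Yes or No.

These words form the whole verb phrase headed by "lay", so yes — one constituent.

Yes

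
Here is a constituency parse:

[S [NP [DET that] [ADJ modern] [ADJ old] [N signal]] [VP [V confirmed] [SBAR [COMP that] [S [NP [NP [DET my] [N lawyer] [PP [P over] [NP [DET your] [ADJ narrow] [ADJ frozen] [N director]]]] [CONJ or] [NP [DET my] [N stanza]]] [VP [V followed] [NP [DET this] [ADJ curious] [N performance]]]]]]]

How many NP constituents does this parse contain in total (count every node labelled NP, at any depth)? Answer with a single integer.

6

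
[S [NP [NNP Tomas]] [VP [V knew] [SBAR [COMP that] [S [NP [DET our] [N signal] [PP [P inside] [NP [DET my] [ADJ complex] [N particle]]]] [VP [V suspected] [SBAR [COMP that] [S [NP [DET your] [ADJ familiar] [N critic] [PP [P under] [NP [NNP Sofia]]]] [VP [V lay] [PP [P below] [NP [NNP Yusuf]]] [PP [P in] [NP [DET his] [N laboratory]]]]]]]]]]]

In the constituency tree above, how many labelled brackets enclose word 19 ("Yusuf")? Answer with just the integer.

Counting open brackets not yet closed at "Yusuf": [S [VP [SBAR [S [VP [SBAR [S [VP [PP [NP [NNP = 11.

11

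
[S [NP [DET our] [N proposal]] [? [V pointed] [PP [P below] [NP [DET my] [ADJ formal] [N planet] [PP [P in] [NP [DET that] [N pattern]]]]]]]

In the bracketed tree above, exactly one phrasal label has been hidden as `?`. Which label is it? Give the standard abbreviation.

Looking at what the `?` directly dominates — V 'pointed', PP — this is a verb phrase (VP).

VP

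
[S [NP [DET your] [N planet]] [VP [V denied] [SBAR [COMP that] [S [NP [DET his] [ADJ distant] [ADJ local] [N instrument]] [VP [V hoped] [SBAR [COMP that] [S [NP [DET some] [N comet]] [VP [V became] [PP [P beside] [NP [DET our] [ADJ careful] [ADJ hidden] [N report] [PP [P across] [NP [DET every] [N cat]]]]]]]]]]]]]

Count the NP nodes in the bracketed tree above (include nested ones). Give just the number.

Scanning left to right, an opening `[NP` appears at word positions 1, 5, 11, 15, 20 — 5 in total.

5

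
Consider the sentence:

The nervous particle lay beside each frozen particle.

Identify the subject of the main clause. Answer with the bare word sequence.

The subject of the main clause is the NP immediately before the verb "lay": "the nervous particle".

the nervous particle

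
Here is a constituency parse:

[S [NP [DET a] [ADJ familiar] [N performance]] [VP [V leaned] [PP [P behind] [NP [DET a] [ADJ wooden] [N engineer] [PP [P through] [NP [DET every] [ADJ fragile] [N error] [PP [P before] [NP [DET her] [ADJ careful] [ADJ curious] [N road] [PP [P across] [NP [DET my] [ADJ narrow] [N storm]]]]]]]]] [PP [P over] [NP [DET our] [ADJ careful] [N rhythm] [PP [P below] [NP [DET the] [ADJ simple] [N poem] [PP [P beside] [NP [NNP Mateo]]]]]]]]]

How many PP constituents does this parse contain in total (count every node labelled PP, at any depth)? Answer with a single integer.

Scanning left to right, an opening `[PP` appears at word positions 5, 9, 13, 18, 22, 26, 30 — 7 in total.

7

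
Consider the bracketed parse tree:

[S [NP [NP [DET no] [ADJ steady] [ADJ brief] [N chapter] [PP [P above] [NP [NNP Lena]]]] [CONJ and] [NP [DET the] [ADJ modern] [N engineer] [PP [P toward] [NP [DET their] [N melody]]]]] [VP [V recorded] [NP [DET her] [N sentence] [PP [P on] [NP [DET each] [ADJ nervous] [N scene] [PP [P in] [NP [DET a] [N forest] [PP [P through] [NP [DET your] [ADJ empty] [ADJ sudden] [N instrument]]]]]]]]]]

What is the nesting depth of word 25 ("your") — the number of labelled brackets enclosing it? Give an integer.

10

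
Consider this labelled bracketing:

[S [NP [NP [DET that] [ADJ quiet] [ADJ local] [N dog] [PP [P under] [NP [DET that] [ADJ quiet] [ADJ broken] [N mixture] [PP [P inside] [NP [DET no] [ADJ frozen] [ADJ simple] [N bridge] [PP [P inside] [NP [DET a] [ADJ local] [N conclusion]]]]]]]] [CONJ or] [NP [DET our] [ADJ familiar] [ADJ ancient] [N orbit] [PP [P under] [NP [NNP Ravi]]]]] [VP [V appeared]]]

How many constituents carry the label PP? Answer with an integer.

4

Listing each PP by its span: [PP under that quiet broken mixture inside no frozen simple bridge inside a local conclusion]; [PP inside no frozen simple bridge inside a local conclusion]; [PP inside a local conclusion]; [PP under Ravi] — that makes 4.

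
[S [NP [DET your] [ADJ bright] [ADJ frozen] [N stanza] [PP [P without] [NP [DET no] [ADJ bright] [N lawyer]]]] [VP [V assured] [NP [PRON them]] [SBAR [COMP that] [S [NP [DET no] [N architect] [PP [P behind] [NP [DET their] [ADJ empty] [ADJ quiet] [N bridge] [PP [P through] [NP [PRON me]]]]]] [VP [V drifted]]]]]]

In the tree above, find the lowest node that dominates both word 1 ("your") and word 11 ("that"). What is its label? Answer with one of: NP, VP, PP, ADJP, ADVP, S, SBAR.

S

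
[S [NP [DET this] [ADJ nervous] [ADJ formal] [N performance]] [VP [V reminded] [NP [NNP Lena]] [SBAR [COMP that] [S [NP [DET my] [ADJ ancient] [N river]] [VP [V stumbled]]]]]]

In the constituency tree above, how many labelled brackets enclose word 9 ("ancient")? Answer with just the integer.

6

The word sits inside ADJ, which is inside NP, inside S, inside SBAR, inside VP, inside S — 6 brackets in all.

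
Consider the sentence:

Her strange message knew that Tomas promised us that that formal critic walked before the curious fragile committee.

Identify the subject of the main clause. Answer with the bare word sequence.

her strange message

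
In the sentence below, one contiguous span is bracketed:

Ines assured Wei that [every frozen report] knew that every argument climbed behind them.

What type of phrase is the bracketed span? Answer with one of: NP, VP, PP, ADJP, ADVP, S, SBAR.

NP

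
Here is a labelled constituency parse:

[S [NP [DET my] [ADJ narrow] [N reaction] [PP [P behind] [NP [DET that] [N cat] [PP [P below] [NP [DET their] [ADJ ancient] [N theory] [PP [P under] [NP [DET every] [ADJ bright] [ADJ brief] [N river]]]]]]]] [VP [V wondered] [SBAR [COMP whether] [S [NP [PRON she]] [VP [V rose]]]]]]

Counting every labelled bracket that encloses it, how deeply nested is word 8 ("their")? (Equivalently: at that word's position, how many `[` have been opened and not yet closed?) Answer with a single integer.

7

Counting open brackets not yet closed at "their": [S [NP [PP [NP [PP [NP [DET = 7.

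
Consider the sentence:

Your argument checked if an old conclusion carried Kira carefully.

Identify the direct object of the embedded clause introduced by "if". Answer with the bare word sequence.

Kira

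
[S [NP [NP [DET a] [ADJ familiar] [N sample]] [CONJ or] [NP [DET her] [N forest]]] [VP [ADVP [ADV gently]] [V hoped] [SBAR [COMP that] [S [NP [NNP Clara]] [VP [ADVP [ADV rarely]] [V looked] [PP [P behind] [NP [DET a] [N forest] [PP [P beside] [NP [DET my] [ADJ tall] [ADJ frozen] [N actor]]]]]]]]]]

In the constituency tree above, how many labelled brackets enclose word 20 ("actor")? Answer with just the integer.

10

Counting open brackets not yet closed at "actor": [S [VP [SBAR [S [VP [PP [NP [PP [NP [N = 10.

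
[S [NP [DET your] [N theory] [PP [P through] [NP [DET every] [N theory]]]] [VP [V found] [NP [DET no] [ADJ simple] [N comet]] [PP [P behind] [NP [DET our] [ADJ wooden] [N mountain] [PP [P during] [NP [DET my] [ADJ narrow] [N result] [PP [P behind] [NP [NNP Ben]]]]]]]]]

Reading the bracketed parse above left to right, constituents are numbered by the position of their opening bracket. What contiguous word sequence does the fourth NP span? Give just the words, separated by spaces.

The NP opening brackets appear, in order, over: "your theory through every theory"; "every theory"; "no simple comet"; "our wooden mountain during my narrow result behind Ben"; "my narrow result behind Ben"; "Ben". The fourth one spans "our wooden mountain during my narrow result behind Ben".

our wooden mountain during my narrow result behind Ben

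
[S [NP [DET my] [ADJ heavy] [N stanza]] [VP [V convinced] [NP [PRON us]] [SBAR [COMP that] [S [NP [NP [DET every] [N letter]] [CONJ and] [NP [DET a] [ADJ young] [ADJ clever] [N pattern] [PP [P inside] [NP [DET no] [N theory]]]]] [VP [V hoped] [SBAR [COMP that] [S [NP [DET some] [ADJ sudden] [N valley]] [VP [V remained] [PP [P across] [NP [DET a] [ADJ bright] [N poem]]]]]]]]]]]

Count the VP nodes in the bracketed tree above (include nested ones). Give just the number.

3

The VP constituents are: [VP convinced us that every letter and a young clever pattern inside no theory hoped that some sudden valley remained across a bright poem]; [VP hoped that some sudden valley remained across a bright poem]; [VP remained across a bright poem]. Total: 3.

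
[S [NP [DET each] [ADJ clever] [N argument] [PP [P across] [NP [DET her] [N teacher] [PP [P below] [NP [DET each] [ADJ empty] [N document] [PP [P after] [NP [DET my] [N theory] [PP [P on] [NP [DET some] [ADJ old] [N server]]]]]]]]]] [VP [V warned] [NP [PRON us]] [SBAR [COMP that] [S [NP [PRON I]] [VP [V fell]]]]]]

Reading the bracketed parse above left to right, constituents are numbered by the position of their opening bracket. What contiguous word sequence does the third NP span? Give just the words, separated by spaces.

each empty document after my theory on some old server

The NP opening brackets appear, in order, over: "each clever argument across her teacher below each empty document after my theory on some old server"; "her teacher below each empty document after my theory on some old server"; "each empty document after my theory on some old server"; "my theory on some old server"; "some old server"; "us"; "I". The third one spans "each empty document after my theory on some old server".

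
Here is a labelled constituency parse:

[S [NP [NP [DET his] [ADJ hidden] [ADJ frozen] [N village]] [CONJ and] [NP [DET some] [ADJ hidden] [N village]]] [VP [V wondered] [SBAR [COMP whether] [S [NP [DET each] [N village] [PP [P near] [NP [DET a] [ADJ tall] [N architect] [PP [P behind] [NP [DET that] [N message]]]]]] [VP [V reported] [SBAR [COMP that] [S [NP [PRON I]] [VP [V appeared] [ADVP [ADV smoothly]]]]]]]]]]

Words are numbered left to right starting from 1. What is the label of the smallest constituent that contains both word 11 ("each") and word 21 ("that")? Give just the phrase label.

S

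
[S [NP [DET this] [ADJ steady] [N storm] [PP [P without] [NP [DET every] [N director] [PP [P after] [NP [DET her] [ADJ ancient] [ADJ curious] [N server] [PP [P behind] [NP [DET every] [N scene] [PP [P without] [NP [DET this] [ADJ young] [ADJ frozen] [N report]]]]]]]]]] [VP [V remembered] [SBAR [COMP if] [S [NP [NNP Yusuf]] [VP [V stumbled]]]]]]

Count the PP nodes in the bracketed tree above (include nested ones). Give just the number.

4

Scanning left to right, an opening `[PP` appears at word positions 4, 7, 12, 15 — 4 in total.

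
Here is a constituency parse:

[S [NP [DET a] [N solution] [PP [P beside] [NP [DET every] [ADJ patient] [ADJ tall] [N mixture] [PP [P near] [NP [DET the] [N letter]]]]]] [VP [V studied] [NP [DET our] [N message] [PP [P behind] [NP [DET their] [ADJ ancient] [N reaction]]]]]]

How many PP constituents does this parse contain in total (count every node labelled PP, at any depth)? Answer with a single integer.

Listing each PP by its span: [PP beside every patient tall mixture near the letter]; [PP near the letter]; [PP behind their ancient reaction] — that makes 3.

3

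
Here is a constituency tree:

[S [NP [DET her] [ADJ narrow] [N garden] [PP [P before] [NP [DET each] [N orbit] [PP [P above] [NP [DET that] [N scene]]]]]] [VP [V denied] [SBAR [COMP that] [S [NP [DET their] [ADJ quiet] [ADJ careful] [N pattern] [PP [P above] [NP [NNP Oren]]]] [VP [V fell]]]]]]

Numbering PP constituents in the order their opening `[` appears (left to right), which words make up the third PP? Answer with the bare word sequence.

above Oren

Opening `[PP` markers occur at word positions 4, 7, 16; the third of these opens the constituent [PP above Oren].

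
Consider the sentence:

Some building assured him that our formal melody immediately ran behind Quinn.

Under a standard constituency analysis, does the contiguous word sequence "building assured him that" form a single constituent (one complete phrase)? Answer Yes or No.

No

The sequence begins inside the noun phrase "some building" and ends inside the verb phrase "assured him that our formal melody immediately ran behind Quinn"; it crosses a phrase boundary, so no single node in the tree spans exactly those words.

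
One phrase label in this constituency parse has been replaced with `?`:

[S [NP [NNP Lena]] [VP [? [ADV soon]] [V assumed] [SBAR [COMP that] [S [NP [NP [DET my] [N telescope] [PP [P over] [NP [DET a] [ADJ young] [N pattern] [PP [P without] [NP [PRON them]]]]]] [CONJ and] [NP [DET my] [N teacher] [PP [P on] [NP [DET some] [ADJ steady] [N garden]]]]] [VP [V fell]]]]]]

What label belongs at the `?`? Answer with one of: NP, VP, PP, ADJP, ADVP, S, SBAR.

ADVP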